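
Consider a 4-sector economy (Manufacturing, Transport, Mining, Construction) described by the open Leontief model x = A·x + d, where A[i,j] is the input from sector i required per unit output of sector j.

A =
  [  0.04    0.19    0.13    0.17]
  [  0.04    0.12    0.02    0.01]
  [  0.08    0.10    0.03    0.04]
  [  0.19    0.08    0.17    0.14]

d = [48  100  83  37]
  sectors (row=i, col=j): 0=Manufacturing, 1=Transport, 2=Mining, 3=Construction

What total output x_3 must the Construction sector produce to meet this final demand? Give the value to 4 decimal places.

99.9718

Form M = I − A:
  [  0.96   -0.19   -0.13   -0.17]
  [ -0.04    0.88   -0.02   -0.01]
  [ -0.08   -0.10    0.97   -0.04]
  [ -0.19   -0.08   -0.17    0.86]
Leontief inverse L = M⁻¹:
  [  1.1160    0.2844    0.1963    0.2330]
  [  0.0563    1.1550    0.0360    0.0262]
  [  0.1091    0.1508    1.0614    0.0727]
  [  0.2734    0.2001    0.2565    1.2311]
Total output x = L · d:
  x_0 = 1.1160·48 + 0.2844·100 + 0.1963·83 + 0.2330·37 = 106.9254
  x_1 = 0.0563·48 + 1.1550·100 + 0.0360·83 + 0.0262·37 = 122.1577
  x_2 = 0.1091·48 + 0.1508·100 + 1.0614·83 + 0.0727·37 = 111.1017
  x_3 = 0.2734·48 + 0.2001·100 + 0.2565·83 + 1.2311·37 = 99.9718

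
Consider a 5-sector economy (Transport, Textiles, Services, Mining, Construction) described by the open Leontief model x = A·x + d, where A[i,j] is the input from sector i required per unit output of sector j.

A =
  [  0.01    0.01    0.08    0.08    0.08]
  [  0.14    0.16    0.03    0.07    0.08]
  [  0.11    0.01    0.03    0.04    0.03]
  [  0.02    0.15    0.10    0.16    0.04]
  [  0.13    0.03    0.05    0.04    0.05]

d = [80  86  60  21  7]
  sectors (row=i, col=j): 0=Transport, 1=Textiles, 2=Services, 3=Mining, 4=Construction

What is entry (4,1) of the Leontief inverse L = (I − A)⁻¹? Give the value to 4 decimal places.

Form M = I − A:
  [  0.99   -0.01   -0.08   -0.08   -0.08]
  [ -0.14    0.84   -0.03   -0.07   -0.08]
  [ -0.11   -0.01    0.97   -0.04   -0.03]
  [ -0.02   -0.15   -0.10    0.84   -0.04]
  [ -0.13   -0.03   -0.05   -0.04    0.95]
Leontief inverse L = M⁻¹:
  [  1.0421    0.0372    0.1037    0.1120    0.0989]
  [  0.2004    1.2216    0.0743    0.1305    0.1276]
  [  0.1286    0.0278    1.0518    0.0670    0.0492]
  [  0.0835    0.2249    0.1447    1.2280    0.0822]
  [  0.1592    0.0546    0.0780    0.0747    1.0762]
Total output x = L · d:
  x_0 = 1.0421·80 + 0.0372·86 + 0.1037·60 + 0.1120·21 + 0.0989·7 = 95.8359
  x_1 = 0.2004·80 + 1.2216·86 + 0.0743·60 + 0.1305·21 + 0.1276·7 = 129.1847
  x_2 = 0.1286·80 + 0.0278·86 + 1.0518·60 + 0.0670·21 + 0.0492·7 = 77.5391
  x_3 = 0.0835·80 + 0.2249·86 + 0.1447·60 + 1.2280·21 + 0.0822·7 = 61.0678
  x_4 = 0.1592·80 + 0.0546·86 + 0.0780·60 + 0.0747·21 + 1.0762·7 = 31.2146

L[4,1] = 0.0546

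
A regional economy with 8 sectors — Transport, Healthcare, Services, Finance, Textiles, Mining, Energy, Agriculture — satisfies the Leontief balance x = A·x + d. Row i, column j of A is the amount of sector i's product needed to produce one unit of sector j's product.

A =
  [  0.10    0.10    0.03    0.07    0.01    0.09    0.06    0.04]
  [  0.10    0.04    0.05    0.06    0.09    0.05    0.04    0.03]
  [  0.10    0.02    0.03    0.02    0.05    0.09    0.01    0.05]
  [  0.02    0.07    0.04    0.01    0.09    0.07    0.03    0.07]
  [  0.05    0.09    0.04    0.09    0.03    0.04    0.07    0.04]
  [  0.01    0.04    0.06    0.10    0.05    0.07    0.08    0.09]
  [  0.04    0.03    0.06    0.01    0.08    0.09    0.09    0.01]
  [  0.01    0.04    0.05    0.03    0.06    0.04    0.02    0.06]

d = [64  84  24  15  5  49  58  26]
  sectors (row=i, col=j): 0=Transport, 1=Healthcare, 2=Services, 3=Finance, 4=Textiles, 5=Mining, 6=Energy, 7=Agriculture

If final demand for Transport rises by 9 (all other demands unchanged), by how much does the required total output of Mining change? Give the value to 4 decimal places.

0.4373

Form M = I − A:
  [  0.90   -0.10   -0.03   -0.07   -0.01   -0.09   -0.06   -0.04]
  [ -0.10    0.96   -0.05   -0.06   -0.09   -0.05   -0.04   -0.03]
  [ -0.10   -0.02    0.97   -0.02   -0.05   -0.09   -0.01   -0.05]
  [ -0.02   -0.07   -0.04    0.99   -0.09   -0.07   -0.03   -0.07]
  [ -0.05   -0.09   -0.04   -0.09    0.97   -0.04   -0.07   -0.04]
  [ -0.01   -0.04   -0.06   -0.10   -0.05    0.93   -0.08   -0.09]
  [ -0.04   -0.03   -0.06   -0.01   -0.08   -0.09    0.91   -0.01]
  [ -0.01   -0.04   -0.05   -0.03   -0.06   -0.04   -0.02    0.94]
Leontief inverse L = M⁻¹:
  [  1.1489    0.1486    0.0709    0.1162    0.0619    0.1514    0.1068    0.0843]
  [  0.1458    1.0886    0.0856    0.1037    0.1331    0.1055    0.0829    0.0699]
  [  0.1346    0.0587    1.0595    0.0587    0.0828    0.1347    0.0451    0.0852]
  [  0.0558    0.1071    0.0724    1.0491    0.1294    0.1136    0.0660    0.1048]
  [  0.0926    0.1322    0.0760    0.1270    1.0785    0.0933    0.1098    0.0777]
  [  0.0486    0.0833    0.0999    0.1389    0.1027    1.1266    0.1224    0.1339]
  [  0.0782    0.0681    0.0940    0.0495    0.1200    0.1407    1.1323    0.0448]
  [  0.0370    0.0679    0.0742    0.0573    0.0906    0.0738    0.0455    1.0872]
Total output x = L · d:
  x_0 = 1.1489·64 + 0.1486·84 + 0.0709·24 + 0.1162·15 + 0.0619·5 + 0.1514·49 + 0.1068·58 + 0.0843·26 = 105.5697
  x_1 = 0.1458·64 + 1.0886·84 + 0.0856·24 + 0.1037·15 + 0.1331·5 + 0.1055·49 + 0.0829·58 + 0.0699·26 = 116.8411
  x_2 = 0.1346·64 + 0.0587·84 + 1.0595·24 + 0.0587·15 + 0.0828·5 + 0.1347·49 + 0.0451·58 + 0.0852·26 = 51.7010
  x_3 = 0.0558·64 + 0.1071·84 + 0.0724·24 + 1.0491·15 + 0.1294·5 + 0.1136·49 + 0.0660·58 + 0.1048·26 = 42.8079
  x_4 = 0.0926·64 + 0.1322·84 + 0.0760·24 + 0.1270·15 + 1.0785·5 + 0.0933·49 + 0.1098·58 + 0.0777·26 = 39.1145
  x_5 = 0.0486·64 + 0.0833·84 + 0.0999·24 + 0.1389·15 + 0.1027·5 + 1.1266·49 + 0.1224·58 + 0.1339·26 = 80.8852
  x_6 = 0.0782·64 + 0.0681·84 + 0.0940·24 + 0.0495·15 + 0.1200·5 + 0.1407·49 + 1.1323·58 + 0.0448·26 = 88.0481
  x_7 = 0.0370·64 + 0.0679·84 + 0.0742·24 + 0.0573·15 + 0.0906·5 + 0.0738·49 + 0.0455·58 + 1.0872·26 = 45.6828
Δx_5 = L[5,0] · Δd_0 = 0.0486 · 9 = 0.4373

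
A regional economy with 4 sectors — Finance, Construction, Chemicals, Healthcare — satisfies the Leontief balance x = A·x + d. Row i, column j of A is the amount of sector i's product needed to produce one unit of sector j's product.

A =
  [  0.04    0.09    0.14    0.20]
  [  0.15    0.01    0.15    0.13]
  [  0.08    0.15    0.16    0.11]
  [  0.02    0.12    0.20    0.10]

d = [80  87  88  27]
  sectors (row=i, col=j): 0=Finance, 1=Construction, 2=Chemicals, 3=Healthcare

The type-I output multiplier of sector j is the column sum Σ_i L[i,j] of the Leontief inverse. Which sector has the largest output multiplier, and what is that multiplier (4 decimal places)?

Form M = I − A:
  [  0.96   -0.09   -0.14   -0.20]
  [ -0.15    0.99   -0.15   -0.13]
  [ -0.08   -0.15    0.84   -0.11]
  [ -0.02   -0.12   -0.20    0.90]
Leontief inverse L = M⁻¹:
  [  1.1003    0.1808    0.2885    0.3059]
  [  0.2009    1.1008    0.2869    0.2387]
  [  0.1518    0.2405    1.3132    0.2290]
  [  0.0850    0.2042    0.3365    1.2006]
Total output x = L · d:
  x_0 = 1.1003·80 + 0.1808·87 + 0.2885·88 + 0.3059·27 = 137.4070
  x_1 = 0.2009·80 + 1.1008·87 + 0.2869·88 + 0.2387·27 = 143.5262
  x_2 = 0.1518·80 + 0.2405·87 + 1.3132·88 + 0.2290·27 = 154.8177
  x_3 = 0.0850·80 + 0.2042·87 + 0.3365·88 + 1.2006·27 = 86.5942
Output multipliers (column sums of L):
  Finance: 1.5380
  Construction: 1.7264
  Chemicals: 2.2251
  Healthcare: 1.9742

Chemicals (2.2251)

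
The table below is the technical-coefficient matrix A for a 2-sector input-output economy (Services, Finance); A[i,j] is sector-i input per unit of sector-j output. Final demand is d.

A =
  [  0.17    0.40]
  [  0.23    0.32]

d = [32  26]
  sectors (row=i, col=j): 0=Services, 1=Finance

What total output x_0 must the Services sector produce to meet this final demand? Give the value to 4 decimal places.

Form M = I − A:
  [  0.83   -0.40]
  [ -0.23    0.68]
Leontief inverse L = M⁻¹:
  [  1.4395    0.8467]
  [  0.4869    1.7570]
Total output x = L · d:
  x_0 = 1.4395·32 + 0.8467·26 = 68.0779
  x_1 = 0.4869·32 + 1.7570·26 = 61.2616

68.0779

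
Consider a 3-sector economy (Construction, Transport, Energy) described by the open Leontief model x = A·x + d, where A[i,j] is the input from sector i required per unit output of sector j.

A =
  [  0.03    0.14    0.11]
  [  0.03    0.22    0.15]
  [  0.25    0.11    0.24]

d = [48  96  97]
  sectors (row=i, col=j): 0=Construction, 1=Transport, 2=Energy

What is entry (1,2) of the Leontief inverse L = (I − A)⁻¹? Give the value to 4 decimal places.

L[1,2] = 0.2814

Form M = I − A:
  [  0.97   -0.14   -0.11]
  [ -0.03    0.78   -0.15]
  [ -0.25   -0.11    0.76]
Leontief inverse L = M⁻¹:
  [  1.0899    0.2241    0.2020]
  [  0.1140    1.3422    0.2814]
  [  0.3750    0.2680    1.4230]
Total output x = L · d:
  x_0 = 1.0899·48 + 0.2241·96 + 0.2020·97 = 93.4231
  x_1 = 0.1140·48 + 1.3422·96 + 0.2814·97 = 161.6231
  x_2 = 0.3750·48 + 0.2680·96 + 1.4230·97 = 181.7557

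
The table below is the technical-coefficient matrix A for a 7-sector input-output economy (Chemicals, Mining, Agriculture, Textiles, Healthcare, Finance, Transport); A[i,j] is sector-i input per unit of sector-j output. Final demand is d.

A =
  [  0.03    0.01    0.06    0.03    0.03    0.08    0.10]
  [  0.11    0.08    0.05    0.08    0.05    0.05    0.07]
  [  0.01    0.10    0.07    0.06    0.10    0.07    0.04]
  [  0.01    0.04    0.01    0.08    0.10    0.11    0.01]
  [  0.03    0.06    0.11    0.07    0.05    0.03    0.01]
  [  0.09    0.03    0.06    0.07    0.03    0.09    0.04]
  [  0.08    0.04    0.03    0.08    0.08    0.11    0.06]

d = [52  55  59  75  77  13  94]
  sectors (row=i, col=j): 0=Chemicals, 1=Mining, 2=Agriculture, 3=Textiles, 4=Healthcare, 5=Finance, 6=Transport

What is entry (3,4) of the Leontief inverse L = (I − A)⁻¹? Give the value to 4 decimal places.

L[3,4] = 0.1354

Form M = I − A:
  [  0.97   -0.01   -0.06   -0.03   -0.03   -0.08   -0.10]
  [ -0.11    0.92   -0.05   -0.08   -0.05   -0.05   -0.07]
  [ -0.01   -0.10    0.93   -0.06   -0.10   -0.07   -0.04]
  [ -0.01   -0.04   -0.01    0.92   -0.10   -0.11   -0.01]
  [ -0.03   -0.06   -0.11   -0.07    0.95   -0.03   -0.01]
  [ -0.09   -0.03   -0.06   -0.07   -0.03    0.91   -0.04]
  [ -0.08   -0.04   -0.03   -0.08   -0.08   -0.11    0.94]
Leontief inverse L = M⁻¹:
  [  1.0614    0.0386    0.0916    0.0698    0.0673    0.1284    0.1266]
  [  0.1523    1.1199    0.0944    0.1346    0.1008    0.1152    0.1110]
  [  0.0511    0.1437    1.1155    0.1140    0.1486    0.1255    0.0717]
  [  0.0411    0.0694    0.0455    1.1221    0.1354    0.1548    0.0314]
  [  0.0573    0.0965    0.1452    0.1116    1.0919    0.0753    0.0355]
  [  0.1237    0.0621    0.0973    0.1147    0.0718    1.1457    0.0727]
  [  0.1213    0.0769    0.0750    0.1337    0.1276    0.1735    1.0958]
Total output x = L · d:
  x_0 = 1.0614·52 + 0.0386·55 + 0.0916·59 + 0.0698·75 + 0.0673·77 + 0.1284·13 + 0.1266·94 = 86.7133
  x_1 = 0.1523·52 + 1.1199·55 + 0.0944·59 + 0.1346·75 + 0.1008·77 + 0.1152·13 + 0.1110·94 = 104.8801
  x_2 = 0.0511·52 + 0.1437·55 + 1.1155·59 + 0.1140·75 + 0.1486·77 + 0.1255·13 + 0.0717·94 = 104.7448
  x_3 = 0.0411·52 + 0.0694·55 + 0.0455·59 + 1.1221·75 + 0.1354·77 + 0.1548·13 + 0.0314·94 = 108.1865
  x_4 = 0.0573·52 + 0.0965·55 + 0.1452·59 + 0.1116·75 + 1.0919·77 + 0.0753·13 + 0.0355·94 = 113.6143
  x_5 = 0.1237·52 + 0.0621·55 + 0.0973·59 + 0.1147·75 + 0.0718·77 + 1.1457·13 + 0.0727·94 = 51.4507
  x_6 = 0.1213·52 + 0.0769·55 + 0.0750·59 + 0.1337·75 + 0.1276·77 + 0.1735·13 + 1.0958·94 = 140.0832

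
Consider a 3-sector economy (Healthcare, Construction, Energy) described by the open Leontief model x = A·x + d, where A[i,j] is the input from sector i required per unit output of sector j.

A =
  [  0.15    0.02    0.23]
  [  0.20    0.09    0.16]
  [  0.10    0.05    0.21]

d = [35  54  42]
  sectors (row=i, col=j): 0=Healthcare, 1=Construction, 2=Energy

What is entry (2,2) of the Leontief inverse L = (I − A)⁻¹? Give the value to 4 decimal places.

Form M = I − A:
  [  0.85   -0.02   -0.23]
  [ -0.20    0.91   -0.16]
  [ -0.10   -0.05    0.79]
Leontief inverse L = M⁻¹:
  [  1.2309    0.0473    0.3679]
  [  0.3013    1.1228    0.3151]
  [  0.1749    0.0770    1.3323]
Total output x = L · d:
  x_0 = 1.2309·35 + 0.0473·54 + 0.3679·42 = 61.0863
  x_1 = 0.3013·35 + 1.1228·54 + 0.3151·42 = 84.4127
  x_2 = 0.1749·35 + 0.0770·54 + 1.3323·42 = 66.2396

L[2,2] = 1.3323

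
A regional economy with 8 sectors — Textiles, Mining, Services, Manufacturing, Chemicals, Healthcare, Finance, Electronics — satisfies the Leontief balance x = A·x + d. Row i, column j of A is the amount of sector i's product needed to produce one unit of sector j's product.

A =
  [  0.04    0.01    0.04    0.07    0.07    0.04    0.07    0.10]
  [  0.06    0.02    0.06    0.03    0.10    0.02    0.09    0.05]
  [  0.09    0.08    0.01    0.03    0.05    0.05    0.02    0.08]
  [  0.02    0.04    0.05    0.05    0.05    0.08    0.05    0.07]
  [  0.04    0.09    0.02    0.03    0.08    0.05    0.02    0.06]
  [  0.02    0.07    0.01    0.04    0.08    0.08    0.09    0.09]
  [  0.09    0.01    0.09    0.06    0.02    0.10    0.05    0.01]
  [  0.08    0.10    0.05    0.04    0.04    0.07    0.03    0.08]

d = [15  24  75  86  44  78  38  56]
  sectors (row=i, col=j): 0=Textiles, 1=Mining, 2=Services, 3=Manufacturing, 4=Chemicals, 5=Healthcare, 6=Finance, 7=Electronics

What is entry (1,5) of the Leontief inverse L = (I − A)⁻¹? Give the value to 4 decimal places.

Form M = I − A:
  [  0.96   -0.01   -0.04   -0.07   -0.07   -0.04   -0.07   -0.10]
  [ -0.06    0.98   -0.06   -0.03   -0.10   -0.02   -0.09   -0.05]
  [ -0.09   -0.08    0.99   -0.03   -0.05   -0.05   -0.02   -0.08]
  [ -0.02   -0.04   -0.05    0.95   -0.05   -0.08   -0.05   -0.07]
  [ -0.04   -0.09   -0.02   -0.03    0.92   -0.05   -0.02   -0.06]
  [ -0.02   -0.07   -0.01   -0.04   -0.08    0.92   -0.09   -0.09]
  [ -0.09   -0.01   -0.09   -0.06   -0.02   -0.10    0.95   -0.01]
  [ -0.08   -0.10   -0.05   -0.04   -0.04   -0.07   -0.03    0.92]
Leontief inverse L = M⁻¹:
  [  1.0837    0.0550    0.0732    0.1046    0.1150    0.0910    0.1080    0.1527]
  [  0.1037    1.0610    0.0918    0.0636    0.1446    0.0672    0.1260    0.0991]
  [  0.1289    0.1184    1.0407    0.0625    0.0977    0.0921    0.0609    0.1318]
  [  0.0599    0.0821    0.0793    1.0811    0.0947    0.1266    0.0885    0.1196]
  [  0.0768    0.1284    0.0481    0.0587    1.1262    0.0894    0.0575    0.1068]
  [  0.0673    0.1171    0.0475    0.0768    0.1325    1.1347    0.1360    0.1448]
  [  0.1298    0.0494    0.1184    0.0949    0.0663    0.1486    1.0919    0.0650]
  [  0.1278    0.1462    0.0859    0.0779    0.0964    0.1208    0.0787    1.1412]
Total output x = L · d:
  x_0 = 1.0837·15 + 0.0550·24 + 0.0732·75 + 0.1046·86 + 0.1150·44 + 0.0910·78 + 0.1080·38 + 0.1527·56 = 56.8707
  x_1 = 0.1037·15 + 1.0610·24 + 0.0918·75 + 0.0636·86 + 0.1446·44 + 0.0672·78 + 0.1260·38 + 0.0991·56 = 61.3090
  x_2 = 0.1289·15 + 0.1184·24 + 1.0407·75 + 0.0625·86 + 0.0977·44 + 0.0921·78 + 0.0609·38 + 0.1318·56 = 109.3794
  x_3 = 0.0599·15 + 0.0821·24 + 0.0793·75 + 1.0811·86 + 0.0947·44 + 0.1266·78 + 0.0885·38 + 0.1196·56 = 125.8905
  x_4 = 0.0768·15 + 0.1284·24 + 0.0481·75 + 0.0587·86 + 1.1262·44 + 0.0894·78 + 0.0575·38 + 0.1068·56 = 77.5879
  x_5 = 0.0673·15 + 0.1171·24 + 0.0475·75 + 0.0768·86 + 0.1325·44 + 1.1347·78 + 0.1360·38 + 0.1448·56 = 121.5987
  x_6 = 0.1298·15 + 0.0494·24 + 0.1184·75 + 0.0949·86 + 0.0663·44 + 0.1486·78 + 1.0919·38 + 0.0650·56 = 79.8231
  x_7 = 0.1278·15 + 0.1462·24 + 0.0859·75 + 0.0779·86 + 0.0964·44 + 0.1208·78 + 0.0787·38 + 1.1412·56 = 99.1253

L[1,5] = 0.0672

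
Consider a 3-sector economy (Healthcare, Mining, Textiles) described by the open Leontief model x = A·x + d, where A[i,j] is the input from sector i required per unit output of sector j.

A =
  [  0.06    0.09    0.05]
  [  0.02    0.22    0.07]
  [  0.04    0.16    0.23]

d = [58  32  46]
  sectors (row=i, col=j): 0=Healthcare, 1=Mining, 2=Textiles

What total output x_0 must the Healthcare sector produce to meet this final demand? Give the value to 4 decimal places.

Form M = I − A:
  [  0.94   -0.09   -0.05]
  [ -0.02    0.78   -0.07]
  [ -0.04   -0.16    0.77]
Leontief inverse L = M⁻¹:
  [  1.0703    0.1404    0.0823]
  [  0.0331    1.3107    0.1213]
  [  0.0625    0.2797    1.3282]
Total output x = L · d:
  x_0 = 1.0703·58 + 0.1404·32 + 0.0823·46 = 70.3544
  x_1 = 0.0331·58 + 1.3107·32 + 0.1213·46 = 49.4409
  x_2 = 0.0625·58 + 0.2797·32 + 1.3282·46 = 73.6685

70.3544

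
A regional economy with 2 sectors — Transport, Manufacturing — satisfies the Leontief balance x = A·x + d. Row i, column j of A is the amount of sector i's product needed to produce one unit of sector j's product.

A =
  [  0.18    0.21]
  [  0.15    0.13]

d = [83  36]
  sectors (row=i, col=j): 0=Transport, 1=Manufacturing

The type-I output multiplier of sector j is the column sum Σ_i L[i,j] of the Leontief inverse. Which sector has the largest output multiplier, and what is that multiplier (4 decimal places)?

Manufacturing (1.5105)

Form M = I − A:
  [  0.82   -0.21]
  [ -0.15    0.87]
Leontief inverse L = M⁻¹:
  [  1.2758    0.3080]
  [  0.2200    1.2025]
Total output x = L · d:
  x_0 = 1.2758·83 + 0.3080·36 = 116.9820
  x_1 = 0.2200·83 + 1.2025·36 = 61.5486
Output multipliers (column sums of L):
  Transport: 1.4958
  Manufacturing: 1.5105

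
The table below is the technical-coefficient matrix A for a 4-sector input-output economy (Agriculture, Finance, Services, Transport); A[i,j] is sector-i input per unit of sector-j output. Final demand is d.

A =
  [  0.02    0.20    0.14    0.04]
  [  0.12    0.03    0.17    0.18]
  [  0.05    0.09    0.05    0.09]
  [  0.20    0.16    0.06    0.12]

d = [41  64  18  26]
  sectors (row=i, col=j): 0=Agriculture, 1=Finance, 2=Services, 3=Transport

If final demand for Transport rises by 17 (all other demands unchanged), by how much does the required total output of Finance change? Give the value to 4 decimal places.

Form M = I − A:
  [  0.98   -0.20   -0.14   -0.04]
  [ -0.12    0.97   -0.17   -0.18]
  [ -0.05   -0.09    0.95   -0.09]
  [ -0.20   -0.16   -0.06    0.88]
Leontief inverse L = M⁻¹:
  [  1.0896    0.2655    0.2160    0.1259]
  [  0.2074    1.1414    0.2518    0.2686]
  [  0.1047    0.1484    1.1040    0.1480]
  [  0.2925    0.2780    0.1701    1.2239]
Total output x = L · d:
  x_0 = 1.0896·41 + 0.2655·64 + 0.2160·18 + 0.1259·26 = 68.8290
  x_1 = 0.2074·41 + 1.1414·64 + 0.2518·18 + 0.2686·26 = 93.0690
  x_2 = 0.1047·41 + 0.1484·64 + 1.1040·18 + 0.1480·26 = 37.5134
  x_3 = 0.2925·41 + 0.2780·64 + 0.1701·18 + 1.2239·26 = 64.6678
Δx_1 = L[1,3] · Δd_3 = 0.2686 · 17 = 4.5669

4.5669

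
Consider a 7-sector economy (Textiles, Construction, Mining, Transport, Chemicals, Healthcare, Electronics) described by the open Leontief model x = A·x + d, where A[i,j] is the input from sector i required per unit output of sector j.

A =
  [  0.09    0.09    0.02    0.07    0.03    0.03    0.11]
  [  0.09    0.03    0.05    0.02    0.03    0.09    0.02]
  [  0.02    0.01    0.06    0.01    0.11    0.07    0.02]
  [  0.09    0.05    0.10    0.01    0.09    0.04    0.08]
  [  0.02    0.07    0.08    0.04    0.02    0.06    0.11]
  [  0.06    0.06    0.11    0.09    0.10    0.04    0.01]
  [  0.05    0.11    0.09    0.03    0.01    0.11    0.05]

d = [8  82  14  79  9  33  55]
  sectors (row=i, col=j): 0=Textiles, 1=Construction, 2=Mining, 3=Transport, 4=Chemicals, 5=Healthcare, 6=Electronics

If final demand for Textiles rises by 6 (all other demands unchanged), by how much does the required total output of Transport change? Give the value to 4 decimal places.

0.7880

Form M = I − A:
  [  0.91   -0.09   -0.02   -0.07   -0.03   -0.03   -0.11]
  [ -0.09    0.97   -0.05   -0.02   -0.03   -0.09   -0.02]
  [ -0.02   -0.01    0.94   -0.01   -0.11   -0.07   -0.02]
  [ -0.09   -0.05   -0.10    0.99   -0.09   -0.04   -0.08]
  [ -0.02   -0.07   -0.08   -0.04    0.98   -0.06   -0.11]
  [ -0.06   -0.06   -0.11   -0.09   -0.10    0.96   -0.01]
  [ -0.05   -0.11   -0.09   -0.03   -0.01   -0.11    0.95]
Leontief inverse L = M⁻¹:
  [  1.1390    0.1385    0.0717    0.0986    0.0659    0.0796    0.1531]
  [  0.1240    1.0637    0.0887    0.0463    0.0635    0.1218    0.0512]
  [  0.0435    0.0388    1.0985    0.0312    0.1395    0.1007    0.0488]
  [  0.1313    0.0964    0.1520    1.0401    0.1300    0.0899    0.1240]
  [  0.0580    0.1090    0.1299    0.0643    1.0583    0.1065    0.1408]
  [  0.1033    0.1015    0.1652    0.1175    0.1471    1.0870    0.0559]
  [  0.0951    0.1501    0.1434    0.0606    0.0563    0.1577    1.0831]
Total output x = L · d:
  x_0 = 1.1390·8 + 0.1385·82 + 0.0717·14 + 0.0986·79 + 0.0659·9 + 0.0796·33 + 0.1531·55 = 40.9038
  x_1 = 0.1240·8 + 1.0637·82 + 0.0887·14 + 0.0463·79 + 0.0635·9 + 0.1218·33 + 0.0512·55 = 100.5194
  x_2 = 0.0435·8 + 0.0388·82 + 1.0985·14 + 0.0312·79 + 0.1395·9 + 0.1007·33 + 0.0488·55 = 28.6364
  x_3 = 0.1313·8 + 0.0964·82 + 0.1520·14 + 1.0401·79 + 0.1300·9 + 0.0899·33 + 0.1240·55 = 104.2025
  x_4 = 0.0580·8 + 0.1090·82 + 0.1299·14 + 0.0643·79 + 1.0583·9 + 0.1065·33 + 0.1408·55 = 37.0819
  x_5 = 0.1033·8 + 0.1015·82 + 0.1652·14 + 0.1175·79 + 0.1471·9 + 1.0870·33 + 0.0559·55 = 61.0138
  x_6 = 0.0951·8 + 0.1501·82 + 0.1434·14 + 0.0606·79 + 0.0563·9 + 0.1577·33 + 1.0831·55 = 85.1453
Δx_3 = L[3,0] · Δd_0 = 0.1313 · 6 = 0.7880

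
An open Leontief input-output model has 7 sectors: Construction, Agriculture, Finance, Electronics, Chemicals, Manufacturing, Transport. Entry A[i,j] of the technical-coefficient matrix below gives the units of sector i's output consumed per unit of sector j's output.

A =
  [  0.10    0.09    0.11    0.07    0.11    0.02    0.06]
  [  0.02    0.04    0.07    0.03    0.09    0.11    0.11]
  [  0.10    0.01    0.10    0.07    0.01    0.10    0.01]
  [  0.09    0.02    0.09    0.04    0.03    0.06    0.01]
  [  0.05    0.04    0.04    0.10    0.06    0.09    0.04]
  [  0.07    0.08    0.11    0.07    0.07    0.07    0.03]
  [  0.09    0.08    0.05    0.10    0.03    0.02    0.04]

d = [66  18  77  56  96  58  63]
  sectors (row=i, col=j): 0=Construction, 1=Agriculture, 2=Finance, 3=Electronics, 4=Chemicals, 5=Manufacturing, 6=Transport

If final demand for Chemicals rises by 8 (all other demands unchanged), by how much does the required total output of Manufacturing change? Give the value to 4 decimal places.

0.9650

Form M = I − A:
  [  0.90   -0.09   -0.11   -0.07   -0.11   -0.02   -0.06]
  [ -0.02    0.96   -0.07   -0.03   -0.09   -0.11   -0.11]
  [ -0.10   -0.01    0.90   -0.07   -0.01   -0.10   -0.01]
  [ -0.09   -0.02   -0.09    0.96   -0.03   -0.06   -0.01]
  [ -0.05   -0.04   -0.04   -0.10    0.94   -0.09   -0.04]
  [ -0.07   -0.08   -0.11   -0.07   -0.07    0.93   -0.03]
  [ -0.09   -0.08   -0.05   -0.10   -0.03   -0.02    0.96]
Leontief inverse L = M⁻¹:
  [  1.1760    0.1381    0.1924    0.1387    0.1673    0.0897    0.1025]
  [  0.0833    1.0842    0.1379    0.0911    0.1349    0.1669    0.1427]
  [  0.1607    0.0472    1.1686    0.1183    0.0517    0.1481    0.0356]
  [  0.1406    0.0513    0.1466    1.0820    0.0661    0.1018    0.0334]
  [  0.1073    0.0776    0.1041    0.1501    1.1024    0.1405    0.0686]
  [  0.1381    0.1227    0.1871    0.1297    0.1206    1.1343    0.0665]
  [  0.1464    0.1161    0.1128    0.1469    0.0735    0.0686    1.0720]
Total output x = L · d:
  x_0 = 1.1760·66 + 0.1381·18 + 0.1924·77 + 0.1387·56 + 0.1673·96 + 0.0897·58 + 0.1025·63 = 130.4040
  x_1 = 0.0833·66 + 1.0842·18 + 0.1379·77 + 0.0911·56 + 0.1349·96 + 0.1669·58 + 0.1427·63 = 72.3500
  x_2 = 0.1607·66 + 0.0472·18 + 1.1686·77 + 0.1183·56 + 0.0517·96 + 0.1481·58 + 0.0356·63 = 123.8594
  x_3 = 0.1406·66 + 0.0513·18 + 0.1466·77 + 1.0820·56 + 0.0661·96 + 0.1018·58 + 0.0334·63 = 96.4294
  x_4 = 0.1073·66 + 0.0776·18 + 0.1041·77 + 0.1501·56 + 1.1024·96 + 0.1405·58 + 0.0686·63 = 143.2027
  x_5 = 0.1381·66 + 0.1227·18 + 0.1871·77 + 0.1297·56 + 0.1206·96 + 1.1343·58 + 0.0665·63 = 114.5507
  x_6 = 0.1464·66 + 0.1161·18 + 0.1128·77 + 0.1469·56 + 0.0735·96 + 0.0686·58 + 1.0720·63 = 107.2368
Δx_5 = L[5,4] · Δd_4 = 0.1206 · 8 = 0.9650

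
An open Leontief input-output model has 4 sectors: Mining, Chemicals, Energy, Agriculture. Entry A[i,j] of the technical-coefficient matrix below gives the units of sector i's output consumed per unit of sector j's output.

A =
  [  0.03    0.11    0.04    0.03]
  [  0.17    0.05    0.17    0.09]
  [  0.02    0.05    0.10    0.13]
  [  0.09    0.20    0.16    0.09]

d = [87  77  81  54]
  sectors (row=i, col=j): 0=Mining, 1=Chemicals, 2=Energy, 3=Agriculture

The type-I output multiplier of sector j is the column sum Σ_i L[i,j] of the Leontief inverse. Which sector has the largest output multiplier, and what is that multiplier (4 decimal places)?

Energy (1.7673)

Form M = I − A:
  [  0.97   -0.11   -0.04   -0.03]
  [ -0.17    0.95   -0.17   -0.09]
  [ -0.02   -0.05    0.90   -0.13]
  [ -0.09   -0.20   -0.16    0.91]
Leontief inverse L = M⁻¹:
  [  1.0629    0.1404    0.0846    0.0610]
  [  0.2162    1.1232    0.2491    0.1538]
  [  0.0592    0.1059    1.1655    0.1789]
  [  0.1631    0.2793    0.2680    1.1702]
Total output x = L · d:
  x_0 = 1.0629·87 + 0.1404·77 + 0.0846·81 + 0.0610·54 = 113.4315
  x_1 = 0.2162·87 + 1.1232·77 + 0.2491·81 + 0.1538·54 = 133.7795
  x_2 = 0.0592·87 + 0.1059·77 + 1.1655·81 + 0.1789·54 = 117.3726
  x_3 = 0.1631·87 + 0.2793·77 + 0.2680·81 + 1.1702·54 = 120.5982
Output multipliers (column sums of L):
  Mining: 1.5014
  Chemicals: 1.6487
  Energy: 1.7673
  Agriculture: 1.5639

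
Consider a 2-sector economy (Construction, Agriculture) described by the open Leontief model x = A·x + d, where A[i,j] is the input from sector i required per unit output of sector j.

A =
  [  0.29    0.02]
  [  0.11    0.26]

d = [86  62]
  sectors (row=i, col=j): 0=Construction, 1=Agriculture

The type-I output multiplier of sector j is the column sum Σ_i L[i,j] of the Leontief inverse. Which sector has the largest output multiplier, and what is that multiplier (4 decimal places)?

Form M = I − A:
  [  0.71   -0.02]
  [ -0.11    0.74]
Leontief inverse L = M⁻¹:
  [  1.4144    0.0382]
  [  0.2102    1.3570]
Total output x = L · d:
  x_0 = 1.4144·86 + 0.0382·62 = 124.0061
  x_1 = 0.2102·86 + 1.3570·62 = 102.2171
Output multipliers (column sums of L):
  Construction: 1.6246
  Agriculture: 1.3953

Construction (1.6246)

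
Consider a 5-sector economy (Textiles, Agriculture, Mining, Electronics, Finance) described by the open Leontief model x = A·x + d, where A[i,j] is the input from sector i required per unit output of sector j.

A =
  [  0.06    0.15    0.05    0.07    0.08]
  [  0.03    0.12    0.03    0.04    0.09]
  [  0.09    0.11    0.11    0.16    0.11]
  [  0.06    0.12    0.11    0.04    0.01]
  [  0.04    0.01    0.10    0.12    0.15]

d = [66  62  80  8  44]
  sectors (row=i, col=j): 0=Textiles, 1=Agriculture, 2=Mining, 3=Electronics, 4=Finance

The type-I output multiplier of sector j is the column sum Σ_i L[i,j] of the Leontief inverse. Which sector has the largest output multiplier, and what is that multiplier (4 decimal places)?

Agriculture (1.8513)

Form M = I − A:
  [  0.94   -0.15   -0.05   -0.07   -0.08]
  [ -0.03    0.88   -0.03   -0.04   -0.09]
  [ -0.09   -0.11    0.89   -0.16   -0.11]
  [ -0.06   -0.12   -0.11    0.96   -0.01]
  [ -0.04   -0.01   -0.10   -0.12    0.85]
Leontief inverse L = M⁻¹:
  [  1.0941    0.2173    0.0998    0.1230    0.1403]
  [  0.0548    1.1669    0.0680    0.0813    0.1385]
  [  0.1442    0.2085    1.1902    0.2416    0.1925]
  [  0.0926    0.1841    0.1529    1.0892    0.0608]
  [  0.0822    0.0745    0.1671    0.1889    1.2159]
Total output x = L · d:
  x_0 = 1.0941·66 + 0.2173·62 + 0.0998·80 + 0.1230·8 + 0.1403·44 = 100.8294
  x_1 = 0.0548·66 + 1.1669·62 + 0.0680·80 + 0.0813·8 + 0.1385·44 = 88.1486
  x_2 = 0.1442·66 + 0.2085·62 + 1.1902·80 + 0.2416·8 + 0.1925·44 = 128.0681
  x_3 = 0.0926·66 + 0.1841·62 + 0.1529·80 + 1.0892·8 + 0.0608·44 = 41.1451
  x_4 = 0.0822·66 + 0.0745·62 + 0.1671·80 + 0.1889·8 + 1.2159·44 = 78.4222
Output multipliers (column sums of L):
  Textiles: 1.4680
  Agriculture: 1.8513
  Mining: 1.6780
  Electronics: 1.7240
  Finance: 1.7481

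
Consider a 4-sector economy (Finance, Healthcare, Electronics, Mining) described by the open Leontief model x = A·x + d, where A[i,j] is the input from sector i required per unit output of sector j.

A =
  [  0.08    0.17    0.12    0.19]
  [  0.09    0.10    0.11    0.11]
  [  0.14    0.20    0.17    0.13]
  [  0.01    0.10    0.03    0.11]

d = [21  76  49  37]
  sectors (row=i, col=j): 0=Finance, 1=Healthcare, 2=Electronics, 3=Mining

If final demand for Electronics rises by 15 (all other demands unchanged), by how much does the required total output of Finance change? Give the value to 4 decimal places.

Form M = I − A:
  [  0.92   -0.17   -0.12   -0.19]
  [ -0.09    0.90   -0.11   -0.11]
  [ -0.14   -0.20    0.83   -0.13]
  [ -0.01   -0.10   -0.03    0.89]
Leontief inverse L = M⁻¹:
  [  1.1530    0.3013    0.2180    0.3152]
  [  0.1488    1.2043    0.1886    0.2082]
  [  0.2362    0.3646    1.2976    0.2850]
  [  0.0376    0.1510    0.0674    1.1601]
Total output x = L · d:
  x_0 = 1.1530·21 + 0.3013·76 + 0.2180·49 + 0.3152·37 = 69.4572
  x_1 = 0.1488·21 + 1.2043·76 + 0.1886·49 + 0.2082·37 = 111.5929
  x_2 = 0.2362·21 + 0.3646·76 + 1.2976·49 + 0.2850·37 = 106.8031
  x_3 = 0.0376·21 + 0.1510·76 + 0.0674·49 + 1.1601·37 = 58.4921
Δx_0 = L[0,2] · Δd_2 = 0.2180 · 15 = 3.2704

3.2704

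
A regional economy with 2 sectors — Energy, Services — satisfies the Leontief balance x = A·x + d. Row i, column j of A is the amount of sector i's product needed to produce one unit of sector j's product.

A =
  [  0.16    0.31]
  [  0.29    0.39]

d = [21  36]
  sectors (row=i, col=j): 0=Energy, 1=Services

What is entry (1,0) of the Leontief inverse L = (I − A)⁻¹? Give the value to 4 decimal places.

L[1,0] = 0.6864

Form M = I − A:
  [  0.84   -0.31]
  [ -0.29    0.61]
Leontief inverse L = M⁻¹:
  [  1.4438    0.7337]
  [  0.6864    1.9882]
Total output x = L · d:
  x_0 = 1.4438·21 + 0.7337·36 = 56.7337
  x_1 = 0.6864·21 + 1.9882·36 = 85.9882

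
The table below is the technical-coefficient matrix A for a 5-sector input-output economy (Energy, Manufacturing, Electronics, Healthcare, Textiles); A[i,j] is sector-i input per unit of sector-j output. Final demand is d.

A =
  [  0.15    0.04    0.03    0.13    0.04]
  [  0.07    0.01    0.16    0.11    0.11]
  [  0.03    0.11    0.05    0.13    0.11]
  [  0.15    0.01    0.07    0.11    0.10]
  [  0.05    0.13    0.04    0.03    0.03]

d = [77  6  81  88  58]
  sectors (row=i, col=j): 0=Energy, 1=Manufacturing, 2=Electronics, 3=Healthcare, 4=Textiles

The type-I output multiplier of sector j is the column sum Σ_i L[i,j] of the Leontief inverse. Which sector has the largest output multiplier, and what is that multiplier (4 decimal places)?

Form M = I − A:
  [  0.85   -0.04   -0.03   -0.13   -0.04]
  [ -0.07    0.99   -0.16   -0.11   -0.11]
  [ -0.03   -0.11    0.95   -0.13   -0.11]
  [ -0.15   -0.01   -0.07    0.89   -0.10]
  [ -0.05   -0.13   -0.04   -0.03    0.97]
Leontief inverse L = M⁻¹:
  [  1.2253    0.0706    0.0690    0.2007    0.0871]
  [  0.1376    1.0624    0.2041    0.1869    0.1686]
  [  0.0963    0.1503    1.1027    0.1993    0.1666]
  [  0.2260    0.0530    0.1096    1.1842    0.1498]
  [  0.0926    0.1539    0.0798    0.0802    1.0695]
Total output x = L · d:
  x_0 = 1.2253·77 + 0.0706·6 + 0.0690·81 + 0.2007·88 + 0.0871·58 = 123.0750
  x_1 = 0.1376·77 + 1.0624·6 + 0.2041·81 + 0.1869·88 + 0.1686·58 = 59.7282
  x_2 = 0.0963·77 + 0.1503·6 + 1.1027·81 + 0.1993·88 + 0.1666·58 = 124.8361
  x_3 = 0.2260·77 + 0.0530·6 + 0.1096·81 + 1.1842·88 + 0.1498·58 = 139.5029
  x_4 = 0.0926·77 + 0.1539·6 + 0.0798·81 + 0.0802·88 + 1.0695·58 = 83.6051
Output multipliers (column sums of L):
  Energy: 1.7777
  Manufacturing: 1.4901
  Electronics: 1.5653
  Healthcare: 1.8514
  Textiles: 1.6416

Healthcare (1.8514)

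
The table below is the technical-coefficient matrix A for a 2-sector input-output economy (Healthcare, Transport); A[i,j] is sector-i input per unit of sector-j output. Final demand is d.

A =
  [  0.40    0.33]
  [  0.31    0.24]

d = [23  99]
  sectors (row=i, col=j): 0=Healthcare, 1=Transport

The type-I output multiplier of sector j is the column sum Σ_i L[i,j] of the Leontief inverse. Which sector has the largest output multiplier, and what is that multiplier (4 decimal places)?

Form M = I − A:
  [  0.60   -0.33]
  [ -0.31    0.76]
Leontief inverse L = M⁻¹:
  [  2.1487    0.9330]
  [  0.8764    1.6964]
Total output x = L · d:
  x_0 = 2.1487·23 + 0.9330·99 = 141.7868
  x_1 = 0.8764·23 + 1.6964·99 = 188.0973
Output multipliers (column sums of L):
  Healthcare: 3.0252
  Transport: 2.6293

Healthcare (3.0252)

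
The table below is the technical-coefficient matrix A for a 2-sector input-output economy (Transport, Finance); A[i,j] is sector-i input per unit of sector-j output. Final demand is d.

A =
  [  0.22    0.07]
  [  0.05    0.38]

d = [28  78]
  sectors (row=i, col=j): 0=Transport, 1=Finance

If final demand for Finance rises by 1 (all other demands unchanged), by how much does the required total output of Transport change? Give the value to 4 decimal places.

Form M = I − A:
  [  0.78   -0.07]
  [ -0.05    0.62]
Leontief inverse L = M⁻¹:
  [  1.2914    0.1458]
  [  0.1041    1.6247]
Total output x = L · d:
  x_0 = 1.2914·28 + 0.1458·78 = 47.5318
  x_1 = 0.1041·28 + 1.6247·78 = 129.6397
Δx_0 = L[0,1] · Δd_1 = 0.1458 · 1 = 0.1458

0.1458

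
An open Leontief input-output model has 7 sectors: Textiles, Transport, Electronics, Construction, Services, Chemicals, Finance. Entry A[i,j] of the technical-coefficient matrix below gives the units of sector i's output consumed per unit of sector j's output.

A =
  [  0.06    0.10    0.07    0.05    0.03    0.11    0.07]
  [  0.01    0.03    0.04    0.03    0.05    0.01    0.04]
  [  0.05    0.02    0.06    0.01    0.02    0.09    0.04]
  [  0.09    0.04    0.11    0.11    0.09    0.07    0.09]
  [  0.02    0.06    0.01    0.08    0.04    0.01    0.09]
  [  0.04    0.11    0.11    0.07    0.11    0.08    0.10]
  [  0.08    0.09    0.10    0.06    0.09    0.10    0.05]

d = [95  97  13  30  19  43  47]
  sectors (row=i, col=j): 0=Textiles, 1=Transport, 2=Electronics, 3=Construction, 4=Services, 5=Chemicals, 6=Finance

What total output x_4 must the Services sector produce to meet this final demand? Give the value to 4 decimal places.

46.6416

Form M = I − A:
  [  0.94   -0.10   -0.07   -0.05   -0.03   -0.11   -0.07]
  [ -0.01    0.97   -0.04   -0.03   -0.05   -0.01   -0.04]
  [ -0.05   -0.02    0.94   -0.01   -0.02   -0.09   -0.04]
  [ -0.09   -0.04   -0.11    0.89   -0.09   -0.07   -0.09]
  [ -0.02   -0.06   -0.01   -0.08    0.96   -0.01   -0.09]
  [ -0.04   -0.11   -0.11   -0.07   -0.11    0.92   -0.10]
  [ -0.08   -0.09   -0.10   -0.06   -0.09   -0.10    0.95]
Leontief inverse L = M⁻¹:
  [  1.1021    0.1569    0.1347    0.0984    0.0861    0.1691    0.1288]
  [  0.0278    1.0513    0.0642    0.0510    0.0715    0.0327    0.0641]
  [  0.0760    0.0572    1.1003    0.0387    0.0539    0.1292    0.0767]
  [  0.1473    0.1091    0.1894    1.1744    0.1565    0.1463    0.1649]
  [  0.0506    0.0949    0.0519    0.1158    1.0774    0.0466    0.1279]
  [  0.0914    0.1757    0.1841    0.1308    0.1758    1.1483    0.1718]
  [  0.1272    0.1532    0.1695    0.1161    0.1502    0.1655    1.1182]
Total output x = L · d:
  x_0 = 1.1021·95 + 0.1569·97 + 0.1347·13 + 0.0984·30 + 0.0861·19 + 0.1691·43 + 0.1288·47 = 139.5764
  x_1 = 0.0278·95 + 1.0513·97 + 0.0642·13 + 0.0510·30 + 0.0715·19 + 0.0327·43 + 0.0641·47 = 112.7606
  x_2 = 0.0760·95 + 0.0572·97 + 1.1003·13 + 0.0387·30 + 0.0539·19 + 0.1292·43 + 0.0767·47 = 38.4266
  x_3 = 0.1473·95 + 0.1091·97 + 0.1894·13 + 1.1744·30 + 0.1565·19 + 0.1463·43 + 0.1649·47 = 79.2801
  x_4 = 0.0506·95 + 0.0949·97 + 0.0519·13 + 0.1158·30 + 1.0774·19 + 0.0466·43 + 0.1279·47 = 46.6416
  x_5 = 0.0914·95 + 0.1757·97 + 0.1841·13 + 0.1308·30 + 0.1758·19 + 1.1483·43 + 0.1718·47 = 92.8360
  x_6 = 0.1272·95 + 0.1532·97 + 0.1695·13 + 0.1161·30 + 0.1502·19 + 0.1655·43 + 1.1182·47 = 95.1530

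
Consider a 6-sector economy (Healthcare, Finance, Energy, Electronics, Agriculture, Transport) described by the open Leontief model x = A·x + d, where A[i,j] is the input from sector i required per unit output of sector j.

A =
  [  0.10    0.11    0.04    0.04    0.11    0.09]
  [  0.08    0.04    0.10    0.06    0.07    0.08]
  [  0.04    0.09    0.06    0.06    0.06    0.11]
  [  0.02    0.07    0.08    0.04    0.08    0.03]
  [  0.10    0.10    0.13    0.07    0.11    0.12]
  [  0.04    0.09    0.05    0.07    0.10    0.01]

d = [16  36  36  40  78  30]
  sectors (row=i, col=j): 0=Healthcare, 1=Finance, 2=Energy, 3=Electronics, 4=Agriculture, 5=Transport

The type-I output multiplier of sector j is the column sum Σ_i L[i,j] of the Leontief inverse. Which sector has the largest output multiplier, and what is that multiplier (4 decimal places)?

Agriculture (1.9558)

Form M = I − A:
  [  0.90   -0.11   -0.04   -0.04   -0.11   -0.09]
  [ -0.08    0.96   -0.10   -0.06   -0.07   -0.08]
  [ -0.04   -0.09    0.94   -0.06   -0.06   -0.11]
  [ -0.02   -0.07   -0.08    0.96   -0.08   -0.03]
  [ -0.10   -0.10   -0.13   -0.07    0.89   -0.12]
  [ -0.04   -0.09   -0.05   -0.07   -0.10    0.99]
Leontief inverse L = M⁻¹:
  [  1.1631    0.1855    0.1122    0.0927    0.1921    0.1593]
  [  0.1293    1.1065    0.1587    0.1047    0.1387    0.1388]
  [  0.0866    0.1507    1.1184    0.1039    0.1256    0.1627]
  [  0.0580    0.1179    0.1286    1.0747    0.1304    0.0775]
  [  0.1739    0.1958    0.2183    0.1365    1.2107    0.2068]
  [  0.0848    0.1438    0.1066    0.1083    0.1582    1.0637]
Total output x = L · d:
  x_0 = 1.1631·16 + 0.1855·36 + 0.1122·36 + 0.0927·40 + 0.1921·78 + 0.1593·30 = 52.7963
  x_1 = 0.1293·16 + 1.1065·36 + 0.1587·36 + 0.1047·40 + 0.1387·78 + 0.1388·30 = 66.7845
  x_2 = 0.0866·16 + 0.1507·36 + 1.1184·36 + 0.1039·40 + 0.1256·78 + 0.1627·30 = 65.9064
  x_3 = 0.0580·16 + 0.1179·36 + 0.1286·36 + 1.0747·40 + 0.1304·78 + 0.0775·30 = 65.2865
  x_4 = 0.1739·16 + 0.1958·36 + 0.2183·36 + 0.1365·40 + 1.2107·78 + 0.2068·30 = 123.7873
  x_5 = 0.0848·16 + 0.1438·36 + 0.1066·36 + 0.1083·40 + 0.1582·78 + 1.0637·30 = 58.9561
Output multipliers (column sums of L):
  Healthcare: 1.6956
  Finance: 1.9002
  Energy: 1.8428
  Electronics: 1.6207
  Agriculture: 1.9558
  Transport: 1.8087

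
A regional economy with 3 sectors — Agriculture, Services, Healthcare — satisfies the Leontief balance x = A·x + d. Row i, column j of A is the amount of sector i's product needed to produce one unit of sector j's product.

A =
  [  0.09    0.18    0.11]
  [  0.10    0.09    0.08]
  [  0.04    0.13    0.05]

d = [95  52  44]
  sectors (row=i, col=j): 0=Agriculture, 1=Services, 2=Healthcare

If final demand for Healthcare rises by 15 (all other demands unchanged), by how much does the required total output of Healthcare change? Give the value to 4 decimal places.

16.1135

Form M = I − A:
  [  0.91   -0.18   -0.11]
  [ -0.10    0.91   -0.08]
  [ -0.04   -0.13    0.95]
Leontief inverse L = M⁻¹:
  [  1.1326    0.2457    0.1518]
  [  0.1302    1.1405    0.1111]
  [  0.0655    0.1664    1.0742]
Total output x = L · d:
  x_0 = 1.1326·95 + 0.2457·52 + 0.1518·44 = 127.0527
  x_1 = 0.1302·95 + 1.1405·52 + 0.1111·44 = 76.5678
  x_2 = 0.0655·95 + 0.1664·52 + 1.0742·44 = 62.1431
Δx_2 = L[2,2] · Δd_2 = 1.0742 · 15 = 16.1135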